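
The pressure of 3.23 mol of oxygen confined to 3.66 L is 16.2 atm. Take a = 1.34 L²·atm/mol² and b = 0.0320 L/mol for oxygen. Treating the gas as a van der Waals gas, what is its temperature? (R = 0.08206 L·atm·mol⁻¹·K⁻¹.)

T = (P + a n²/V²)(V − nb)/(nR)
P + a n²/V² = 16.2 + (1.34)(3.23)²/(3.66)² = 17.244 atm
V − nb = 3.66 − (3.23)(0.0320) = 3.5566 L
T = (17.244)(3.5566)/((3.23)(0.08206)) = 231.4 K

T ≈ 231.4 K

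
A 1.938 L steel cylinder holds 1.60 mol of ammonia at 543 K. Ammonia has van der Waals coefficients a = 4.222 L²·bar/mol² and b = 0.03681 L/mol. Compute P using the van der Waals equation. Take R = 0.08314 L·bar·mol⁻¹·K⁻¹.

P ≈ 35.56 bar

P = nRT/(V − nb) − a n²/V²
nRT/(V − nb) = (1.60)(0.08314)(543)/(1.938 − 1.60×0.03681) = 72.232/1.8791 = 38.440 bar
a n²/V² = (4.222)(1.60)²/(1.938)² = 2.8777 bar
P = 38.440 − 2.8777 = 35.56 bar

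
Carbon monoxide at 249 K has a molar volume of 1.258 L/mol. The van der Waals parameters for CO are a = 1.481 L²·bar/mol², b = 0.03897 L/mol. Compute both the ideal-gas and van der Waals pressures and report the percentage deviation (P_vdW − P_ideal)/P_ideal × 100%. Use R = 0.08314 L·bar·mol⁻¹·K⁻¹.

Ideal: P_ideal = RT/V_m = (0.08314)(249)/1.258 = 16.4562 bar
vdW: P = RT/(V_m − b) − a/V_m² = 20.7019/1.21903 − 1.481/1.58256 = 16.9823 − 0.935825 = 16.0465 bar
% deviation = (16.0465 − 16.4562)/16.4562 × 100% = -2.49%

-2.49 %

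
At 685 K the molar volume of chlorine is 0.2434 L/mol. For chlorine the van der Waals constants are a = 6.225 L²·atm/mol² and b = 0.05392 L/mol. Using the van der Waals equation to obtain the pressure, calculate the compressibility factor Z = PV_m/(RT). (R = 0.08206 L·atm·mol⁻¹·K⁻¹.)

P = RT/(V_m − b) − a/V_m² = (0.08206)(685)/(0.2434 − 0.05392) − 6.225/(0.2434)²
  = 56.211/0.18948 − 105.07 = 296.66 − 105.07 = 191.59 atm
Z = PV_m/(RT) = (191.59)(0.2434)/((0.08206)(685)) = 46.633/56.211 = 0.8296

Z ≈ 0.8296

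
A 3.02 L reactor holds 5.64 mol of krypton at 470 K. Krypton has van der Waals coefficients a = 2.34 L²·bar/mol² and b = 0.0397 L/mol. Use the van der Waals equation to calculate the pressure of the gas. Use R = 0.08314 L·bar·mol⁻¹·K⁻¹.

P ≈ 70.66 bar

P = nRT/(V − nb) − a n²/V²
nRT/(V − nb) = (5.64)(0.08314)(470)/(3.02 − 5.64×0.0397) = 220.39/2.7961 = 78.820 bar
a n²/V² = (2.34)(5.64)²/(3.02)² = 8.1613 bar
P = 78.820 − 8.1613 = 70.66 bar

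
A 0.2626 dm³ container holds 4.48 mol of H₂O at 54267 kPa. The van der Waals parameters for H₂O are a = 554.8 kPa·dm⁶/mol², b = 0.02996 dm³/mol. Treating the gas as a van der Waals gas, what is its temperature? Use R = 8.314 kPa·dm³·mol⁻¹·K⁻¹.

T ≈ 743.6 K

T = (P + a n²/V²)(V − nb)/(nR)
P + a n²/V² = 54267 + (554.8)(4.48)²/(0.2626)² = 215741 kPa
V − nb = 0.2626 − (4.48)(0.02996) = 0.12838 dm³
T = (215741)(0.12838)/((4.48)(8.314)) = 743.6 K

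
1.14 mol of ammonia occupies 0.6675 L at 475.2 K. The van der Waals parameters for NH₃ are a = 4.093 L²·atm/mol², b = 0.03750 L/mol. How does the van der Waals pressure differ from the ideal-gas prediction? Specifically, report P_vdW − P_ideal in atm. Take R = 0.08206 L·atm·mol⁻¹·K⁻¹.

Ideal: P_ideal = nRT/V = (1.14)(0.08206)(475.2)/0.6675 = 66.5981 atm
vdW: P = nRT/(V − nb) − a n²/V² = 44.4542/0.624750 − 5.31926/0.445556 = 71.1552 − 11.9385 = 59.2167 atm
ΔP = 59.2167 − 66.5981 = -7.381 atm

ΔP ≈ -7.381 atm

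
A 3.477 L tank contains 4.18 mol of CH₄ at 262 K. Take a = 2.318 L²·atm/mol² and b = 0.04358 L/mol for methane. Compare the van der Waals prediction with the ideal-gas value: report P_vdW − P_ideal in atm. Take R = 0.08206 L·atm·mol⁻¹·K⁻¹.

Ideal: P_ideal = nRT/V = (4.18)(0.08206)(262)/3.477 = 25.8467 atm
vdW: P = nRT/(V − nb) − a n²/V² = 89.8688/3.29484 − 40.5010/12.0895 = 27.2756 − 3.35010 = 23.9255 atm
ΔP = 23.9255 − 25.8467 = -1.921 atm

ΔP ≈ -1.921 atm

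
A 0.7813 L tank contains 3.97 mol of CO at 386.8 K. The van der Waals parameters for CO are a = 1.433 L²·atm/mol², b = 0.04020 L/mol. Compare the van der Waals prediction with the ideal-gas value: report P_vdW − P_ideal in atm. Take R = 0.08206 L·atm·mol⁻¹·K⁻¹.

Ideal: P_ideal = nRT/V = (3.97)(0.08206)(386.8)/0.7813 = 161.284 atm
vdW: P = nRT/(V − nb) − a n²/V² = 126.011/0.621706 − 22.5854/0.610430 = 202.686 − 36.9992 = 165.687 atm
ΔP = 165.687 − 161.284 = 4.40 atm

ΔP ≈ 4.40 atm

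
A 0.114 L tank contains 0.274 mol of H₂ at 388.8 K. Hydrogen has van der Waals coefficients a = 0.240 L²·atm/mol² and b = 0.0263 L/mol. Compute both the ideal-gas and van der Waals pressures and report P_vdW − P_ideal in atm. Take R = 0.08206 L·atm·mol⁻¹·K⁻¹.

ΔP ≈ 3.788 atm

Ideal: P_ideal = nRT/V = (0.274)(0.08206)(388.8)/0.114 = 76.6838 atm
vdW: P = nRT/(V − nb) − a n²/V² = 8.74195/0.106794 − 0.0180182/0.0129960 = 81.8581 − 1.38644 = 80.4717 atm
ΔP = 80.4717 − 76.6838 = 3.788 atm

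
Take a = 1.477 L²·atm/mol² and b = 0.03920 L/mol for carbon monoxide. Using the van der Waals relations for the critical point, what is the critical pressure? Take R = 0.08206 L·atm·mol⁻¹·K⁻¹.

For a van der Waals gas, P_c = a/(27b²).
P_c = 1.477/(27×(0.03920)²) = 1.477/0.041489 = 35.60 atm

P_c ≈ 35.60 atm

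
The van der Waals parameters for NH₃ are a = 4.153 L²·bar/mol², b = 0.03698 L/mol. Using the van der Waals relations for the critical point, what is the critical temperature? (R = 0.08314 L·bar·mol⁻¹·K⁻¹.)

For a van der Waals gas, T_c = 8a/(27Rb).
T_c = 8×4.153/(27×0.08314×0.03698) = 33.224/0.083012 = 400.2 K

T_c ≈ 400.2 K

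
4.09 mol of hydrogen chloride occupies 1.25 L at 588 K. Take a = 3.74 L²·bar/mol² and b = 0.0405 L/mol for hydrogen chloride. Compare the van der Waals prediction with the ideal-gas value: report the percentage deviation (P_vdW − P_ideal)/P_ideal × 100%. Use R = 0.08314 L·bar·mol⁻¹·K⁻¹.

-9.76 %

Ideal: P_ideal = nRT/V = (4.09)(0.08314)(588)/1.25 = 159.956 bar
vdW: P = nRT/(V − nb) − a n²/V² = 199.945/1.08436 − 62.5631/1.56250 = 184.390 − 40.0404 = 144.350 bar
% deviation = (144.350 − 159.956)/159.956 × 100% = -9.76%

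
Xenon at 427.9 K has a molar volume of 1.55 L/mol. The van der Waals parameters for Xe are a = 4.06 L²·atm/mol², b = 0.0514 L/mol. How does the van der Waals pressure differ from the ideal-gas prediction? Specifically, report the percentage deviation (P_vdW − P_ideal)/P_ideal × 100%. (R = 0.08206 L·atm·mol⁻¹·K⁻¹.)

Ideal: P_ideal = RT/V_m = (0.08206)(427.9)/1.55 = 22.6539 atm
vdW: P = RT/(V_m − b) − a/V_m² = 35.1135/1.49860 − 4.06/2.40250 = 23.4309 − 1.68991 = 21.7410 atm
% deviation = (21.7410 − 22.6539)/22.6539 × 100% = -4.03%

-4.03 %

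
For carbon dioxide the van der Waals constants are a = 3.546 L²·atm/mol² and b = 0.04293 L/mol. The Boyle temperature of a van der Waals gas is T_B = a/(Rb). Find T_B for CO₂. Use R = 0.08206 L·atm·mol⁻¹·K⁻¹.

For a van der Waals gas the second virial coefficient B₂ = b − a/(RT) vanishes at T_B = a/(Rb).
T_B = 3.546/(0.08206×0.04293) = 3.546/0.0035228 = 1007 K

T_B ≈ 1007 K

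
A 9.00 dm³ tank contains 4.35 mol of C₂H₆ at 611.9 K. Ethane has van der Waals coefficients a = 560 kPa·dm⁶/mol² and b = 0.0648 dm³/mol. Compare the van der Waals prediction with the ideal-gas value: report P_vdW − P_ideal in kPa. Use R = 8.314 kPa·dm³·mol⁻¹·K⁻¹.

ΔP ≈ -51.3 kPa

Ideal: P_ideal = nRT/V = (4.35)(8.314)(611.9)/9.00 = 2458.88 kPa
vdW: P = nRT/(V − nb) − a n²/V² = 22129.9/8.71812 − 10596.6/81.0000 = 2538.38 − 130.822 = 2407.56 kPa
ΔP = 2407.56 − 2458.88 = -51.3 kPa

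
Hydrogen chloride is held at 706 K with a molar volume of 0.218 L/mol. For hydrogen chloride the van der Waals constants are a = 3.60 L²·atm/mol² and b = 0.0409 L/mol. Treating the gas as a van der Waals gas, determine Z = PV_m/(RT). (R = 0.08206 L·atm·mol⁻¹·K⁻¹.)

Z ≈ 0.9459

P = RT/(V_m − b) − a/V_m² = (0.08206)(706)/(0.218 − 0.0409) − 3.60/(0.218)²
  = 57.934/0.17710 − 75.751 = 327.13 − 75.751 = 251.38 atm
Z = PV_m/(RT) = (251.38)(0.218)/((0.08206)(706)) = 54.801/57.934 = 0.9459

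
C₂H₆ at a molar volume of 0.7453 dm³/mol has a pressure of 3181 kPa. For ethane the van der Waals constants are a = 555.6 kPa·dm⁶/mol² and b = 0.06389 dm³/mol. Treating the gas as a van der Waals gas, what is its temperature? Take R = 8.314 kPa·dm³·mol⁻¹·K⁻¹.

T ≈ 342.7 K

T = (P + a/V_m²)(V_m − b)/R
P + a/V_m² = 3181 + 555.6/(0.7453)² = 4181.2 kPa
V_m − b = 0.7453 − 0.06389 = 0.68141 dm³/mol
T = (4181.2)(0.68141)/8.314 = 342.7 K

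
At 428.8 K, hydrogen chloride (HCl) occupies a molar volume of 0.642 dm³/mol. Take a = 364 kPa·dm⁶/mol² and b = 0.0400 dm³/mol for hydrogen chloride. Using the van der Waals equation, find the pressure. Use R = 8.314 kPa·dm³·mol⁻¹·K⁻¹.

P = RT/(V_m − b) − a/V_m²
RT/(V_m − b) = (8.314)(428.8)/(0.642 − 0.0400) = 3565.0/0.60200 = 5921.9 kPa
a/V_m² = 364/(0.642)² = 883.14 kPa
P = 5921.9 − 883.14 = 5039 kPa

P ≈ 5039 kPa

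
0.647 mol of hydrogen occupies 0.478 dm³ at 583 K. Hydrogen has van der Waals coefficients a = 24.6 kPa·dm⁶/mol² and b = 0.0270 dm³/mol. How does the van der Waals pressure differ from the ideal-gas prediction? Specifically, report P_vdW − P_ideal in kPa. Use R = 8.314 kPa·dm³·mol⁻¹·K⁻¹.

ΔP ≈ 203.8 kPa

Ideal: P_ideal = nRT/V = (0.647)(8.314)(583)/0.478 = 6560.77 kPa
vdW: P = nRT/(V − nb) − a n²/V² = 3136.05/0.460531 − 10.2978/0.228484 = 6809.64 − 45.0701 = 6764.57 kPa
ΔP = 6764.57 − 6560.77 = 203.8 kPa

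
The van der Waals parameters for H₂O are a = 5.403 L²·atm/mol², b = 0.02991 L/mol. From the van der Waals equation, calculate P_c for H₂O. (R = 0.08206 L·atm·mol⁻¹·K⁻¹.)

P_c ≈ 223.7 atm

For a van der Waals gas, P_c = a/(27b²).
P_c = 5.403/(27×(0.02991)²) = 5.403/0.024154 = 223.7 atm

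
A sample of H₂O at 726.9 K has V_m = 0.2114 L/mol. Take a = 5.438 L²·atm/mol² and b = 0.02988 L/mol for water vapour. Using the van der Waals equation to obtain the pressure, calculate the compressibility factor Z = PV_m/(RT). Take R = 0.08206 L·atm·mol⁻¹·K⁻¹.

P = RT/(V_m − b) − a/V_m² = (0.08206)(726.9)/(0.2114 − 0.02988) − 5.438/(0.2114)²
  = 59.649/0.18152 − 121.68 = 328.61 − 121.68 = 206.93 atm
Z = PV_m/(RT) = (206.93)(0.2114)/((0.08206)(726.9)) = 43.745/59.649 = 0.7334

Z ≈ 0.7334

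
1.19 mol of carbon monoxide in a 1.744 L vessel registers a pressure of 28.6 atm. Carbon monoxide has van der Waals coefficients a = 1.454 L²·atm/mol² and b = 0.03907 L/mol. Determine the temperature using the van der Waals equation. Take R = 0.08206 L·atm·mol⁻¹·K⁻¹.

T = (P + a n²/V²)(V − nb)/(nR)
P + a n²/V² = 28.6 + (1.454)(1.19)²/(1.744)² = 29.277 atm
V − nb = 1.744 − (1.19)(0.03907) = 1.6975 L
T = (29.277)(1.6975)/((1.19)(0.08206)) = 508.9 K

T ≈ 508.9 K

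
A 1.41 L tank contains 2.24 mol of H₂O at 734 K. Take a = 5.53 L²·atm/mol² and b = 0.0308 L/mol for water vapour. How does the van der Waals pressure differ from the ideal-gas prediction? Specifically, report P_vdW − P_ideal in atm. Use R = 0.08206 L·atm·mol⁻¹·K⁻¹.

ΔP ≈ -9.03 atm

Ideal: P_ideal = nRT/V = (2.24)(0.08206)(734)/1.41 = 95.6878 atm
vdW: P = nRT/(V − nb) − a n²/V² = 134.920/1.34101 − 27.7473/1.98810 = 100.611 − 13.9567 = 86.654 atm
ΔP = 86.654 − 95.6878 = -9.03 atm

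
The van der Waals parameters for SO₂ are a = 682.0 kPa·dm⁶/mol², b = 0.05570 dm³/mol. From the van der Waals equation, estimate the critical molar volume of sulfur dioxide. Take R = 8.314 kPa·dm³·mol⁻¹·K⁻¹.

V_m,c ≈ 0.1671 dm³/mol

For a van der Waals gas, V_m,c = 3b.
V_m,c = 3×0.05570 = 0.1671 dm³/mol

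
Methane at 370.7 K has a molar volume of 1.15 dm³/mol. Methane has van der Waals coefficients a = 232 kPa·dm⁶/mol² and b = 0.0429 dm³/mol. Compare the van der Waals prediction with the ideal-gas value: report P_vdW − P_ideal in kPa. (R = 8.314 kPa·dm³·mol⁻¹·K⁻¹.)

Ideal: P_ideal = RT/V_m = (8.314)(370.7)/1.15 = 2680.00 kPa
vdW: P = RT/(V_m − b) − a/V_m² = 3082.00/1.10710 − 232/1.32250 = 2783.85 − 175.425 = 2608.43 kPa
ΔP = 2608.43 − 2680.00 = -71.6 kPa

ΔP ≈ -71.6 kPa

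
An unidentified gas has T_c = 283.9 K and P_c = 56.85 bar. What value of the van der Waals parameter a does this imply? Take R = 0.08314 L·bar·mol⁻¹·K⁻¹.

From T_c = 8a/(27Rb) and P_c = a/(27b²): a = 27 R² T_c²/(64 P_c).
a = 27×(0.08314)²×(283.9)²/(64×56.85) = 15042/3638.4 = 4.134 L²·bar/mol²

a ≈ 4.134 L²·bar/mol²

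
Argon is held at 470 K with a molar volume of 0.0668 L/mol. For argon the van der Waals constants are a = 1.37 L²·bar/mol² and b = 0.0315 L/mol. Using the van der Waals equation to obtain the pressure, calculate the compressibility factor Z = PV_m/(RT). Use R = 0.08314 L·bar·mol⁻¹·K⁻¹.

Z ≈ 1.368

P = RT/(V_m − b) − a/V_m² = (0.08314)(470)/(0.0668 − 0.0315) − 1.37/(0.0668)²
  = 39.076/0.035300 − 307.02 = 1107.0 − 307.02 = 800.0 bar
Z = PV_m/(RT) = (800.0)(0.0668)/((0.08314)(470)) = 53.440/39.076 = 1.368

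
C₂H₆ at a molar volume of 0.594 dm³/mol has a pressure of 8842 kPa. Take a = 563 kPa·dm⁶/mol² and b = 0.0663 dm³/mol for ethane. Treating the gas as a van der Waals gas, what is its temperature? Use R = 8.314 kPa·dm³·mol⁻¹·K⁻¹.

T ≈ 662.5 K

T = (P + a/V_m²)(V_m − b)/R
P + a/V_m² = 8842 + 563/(0.594)² = 10438 kPa
V_m − b = 0.594 − 0.0663 = 0.52770 dm³/mol
T = (10438)(0.52770)/8.314 = 662.5 K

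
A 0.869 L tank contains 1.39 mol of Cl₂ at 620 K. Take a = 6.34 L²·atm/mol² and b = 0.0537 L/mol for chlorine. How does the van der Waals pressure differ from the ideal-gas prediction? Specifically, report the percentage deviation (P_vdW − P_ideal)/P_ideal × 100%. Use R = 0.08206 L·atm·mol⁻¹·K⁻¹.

Ideal: P_ideal = nRT/V = (1.39)(0.08206)(620)/0.869 = 81.3801 atm
vdW: P = nRT/(V − nb) − a n²/V² = 70.7193/0.794357 − 12.2495/0.755161 = 89.0271 − 16.2210 = 72.8061 atm
% deviation = (72.8061 − 81.3801)/81.3801 × 100% = -10.54%

-10.54 %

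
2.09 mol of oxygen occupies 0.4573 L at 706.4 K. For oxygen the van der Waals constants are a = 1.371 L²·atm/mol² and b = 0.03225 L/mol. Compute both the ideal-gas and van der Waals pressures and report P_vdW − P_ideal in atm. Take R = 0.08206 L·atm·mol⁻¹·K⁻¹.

Ideal: P_ideal = nRT/V = (2.09)(0.08206)(706.4)/0.4573 = 264.928 atm
vdW: P = nRT/(V − nb) − a n²/V² = 121.151/0.389898 − 5.98867/0.209123 = 310.725 − 28.6371 = 282.088 atm
ΔP = 282.088 − 264.928 = 17.16 atm

ΔP ≈ 17.16 atm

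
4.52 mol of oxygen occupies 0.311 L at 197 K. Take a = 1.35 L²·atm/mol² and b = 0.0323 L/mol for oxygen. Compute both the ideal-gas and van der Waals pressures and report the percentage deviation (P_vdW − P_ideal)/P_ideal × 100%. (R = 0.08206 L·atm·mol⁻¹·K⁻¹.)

-32.89 %

Ideal: P_ideal = nRT/V = (4.52)(0.08206)(197)/0.311 = 234.950 atm
vdW: P = nRT/(V − nb) − a n²/V² = 73.0695/0.165004 − 27.5810/0.0967210 = 442.835 − 285.160 = 157.675 atm
% deviation = (157.675 − 234.950)/234.950 × 100% = -32.89%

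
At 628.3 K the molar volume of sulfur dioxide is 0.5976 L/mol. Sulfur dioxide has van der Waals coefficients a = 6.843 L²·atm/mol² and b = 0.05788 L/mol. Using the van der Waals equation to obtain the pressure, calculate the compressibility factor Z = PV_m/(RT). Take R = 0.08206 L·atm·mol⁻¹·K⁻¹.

P = RT/(V_m − b) − a/V_m² = (0.08206)(628.3)/(0.5976 − 0.05788) − 6.843/(0.5976)²
  = 51.558/0.53972 − 19.161 = 95.527 − 19.161 = 76.366 atm
Z = PV_m/(RT) = (76.366)(0.5976)/((0.08206)(628.3)) = 45.636/51.558 = 0.8851

Z ≈ 0.8851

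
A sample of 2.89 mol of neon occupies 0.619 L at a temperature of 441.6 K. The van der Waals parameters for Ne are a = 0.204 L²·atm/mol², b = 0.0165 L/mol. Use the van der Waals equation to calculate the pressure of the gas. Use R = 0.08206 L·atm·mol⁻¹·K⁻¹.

P = nRT/(V − nb) − a n²/V²
nRT/(V − nb) = (2.89)(0.08206)(441.6)/(0.619 − 2.89×0.0165) = 104.73/0.57132 = 183.31 atm
a n²/V² = (0.204)(2.89)²/(0.619)² = 4.4468 atm
P = 183.31 − 4.4468 = 178.9 atm

P ≈ 178.9 atm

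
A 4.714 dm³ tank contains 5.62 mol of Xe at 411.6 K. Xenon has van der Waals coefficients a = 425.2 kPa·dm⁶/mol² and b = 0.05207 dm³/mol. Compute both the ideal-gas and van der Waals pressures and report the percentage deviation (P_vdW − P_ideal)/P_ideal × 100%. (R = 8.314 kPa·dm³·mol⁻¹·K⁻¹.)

-8.19 %

Ideal: P_ideal = nRT/V = (5.62)(8.314)(411.6)/4.714 = 4079.74 kPa
vdW: P = nRT/(V − nb) − a n²/V² = 19231.9/4.42137 − 13429.7/22.2218 = 4349.76 − 604.348 = 3745.41 kPa
% deviation = (3745.41 − 4079.74)/4079.74 × 100% = -8.19%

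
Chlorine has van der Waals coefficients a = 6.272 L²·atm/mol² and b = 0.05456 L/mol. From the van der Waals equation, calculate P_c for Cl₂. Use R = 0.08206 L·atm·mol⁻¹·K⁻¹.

P_c ≈ 78.04 atm

For a van der Waals gas, P_c = a/(27b²).
P_c = 6.272/(27×(0.05456)²) = 6.272/0.080373 = 78.04 atm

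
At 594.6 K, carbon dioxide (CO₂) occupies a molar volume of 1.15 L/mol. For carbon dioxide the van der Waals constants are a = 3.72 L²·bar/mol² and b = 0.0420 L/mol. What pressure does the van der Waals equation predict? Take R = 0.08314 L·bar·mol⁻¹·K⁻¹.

P = RT/(V_m − b) − a/V_m²
RT/(V_m − b) = (0.08314)(594.6)/(1.15 − 0.0420) = 49.435/1.1080 = 44.616 bar
a/V_m² = 3.72/(1.15)² = 2.8129 bar
P = 44.616 − 2.8129 = 41.80 bar

P ≈ 41.80 bar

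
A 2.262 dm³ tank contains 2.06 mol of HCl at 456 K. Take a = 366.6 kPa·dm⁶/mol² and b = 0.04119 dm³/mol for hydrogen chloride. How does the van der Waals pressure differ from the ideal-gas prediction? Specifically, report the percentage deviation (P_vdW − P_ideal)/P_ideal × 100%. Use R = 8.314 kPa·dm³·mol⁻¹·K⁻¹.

Ideal: P_ideal = nRT/V = (2.06)(8.314)(456)/2.262 = 3452.63 kPa
vdW: P = nRT/(V − nb) − a n²/V² = 7809.84/2.17715 − 1555.70/5.11664 = 3587.19 − 304.047 = 3283.14 kPa
% deviation = (3283.14 − 3452.63)/3452.63 × 100% = -4.91%

-4.91 %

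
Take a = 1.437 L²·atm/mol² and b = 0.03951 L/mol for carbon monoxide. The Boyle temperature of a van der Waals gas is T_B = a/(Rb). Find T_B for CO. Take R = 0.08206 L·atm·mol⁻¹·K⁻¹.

For a van der Waals gas the second virial coefficient B₂ = b − a/(RT) vanishes at T_B = a/(Rb).
T_B = 1.437/(0.08206×0.03951) = 1.437/0.0032422 = 443.2 K

T_B ≈ 443.2 K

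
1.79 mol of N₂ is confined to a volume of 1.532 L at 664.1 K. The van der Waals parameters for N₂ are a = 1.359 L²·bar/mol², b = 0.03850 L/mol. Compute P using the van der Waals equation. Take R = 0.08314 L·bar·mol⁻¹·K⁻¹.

P ≈ 65.69 bar

P = nRT/(V − nb) − a n²/V²
nRT/(V − nb) = (1.79)(0.08314)(664.1)/(1.532 − 1.79×0.03850) = 98.832/1.4631 = 67.550 bar
a n²/V² = (1.359)(1.79)²/(1.532)² = 1.8553 bar
P = 67.550 − 1.8553 = 65.69 bar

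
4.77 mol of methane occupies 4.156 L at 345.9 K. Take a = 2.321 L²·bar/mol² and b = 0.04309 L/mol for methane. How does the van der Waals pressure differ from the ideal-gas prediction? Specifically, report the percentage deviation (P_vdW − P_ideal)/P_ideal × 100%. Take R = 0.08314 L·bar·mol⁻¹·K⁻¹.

Ideal: P_ideal = nRT/V = (4.77)(0.08314)(345.9)/4.156 = 33.0068 bar
vdW: P = nRT/(V − nb) − a n²/V² = 137.176/3.95046 − 52.8095/17.2723 = 34.7241 − 3.05747 = 31.6666 bar
% deviation = (31.6666 − 33.0068)/33.0068 × 100% = -4.06%

-4.06 %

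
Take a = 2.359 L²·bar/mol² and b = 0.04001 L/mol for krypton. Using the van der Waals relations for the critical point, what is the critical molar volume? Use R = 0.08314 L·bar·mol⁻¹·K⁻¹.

V_m,c ≈ 0.1200 L/mol

For a van der Waals gas, V_m,c = 3b.
V_m,c = 3×0.04001 = 0.1200 L/mol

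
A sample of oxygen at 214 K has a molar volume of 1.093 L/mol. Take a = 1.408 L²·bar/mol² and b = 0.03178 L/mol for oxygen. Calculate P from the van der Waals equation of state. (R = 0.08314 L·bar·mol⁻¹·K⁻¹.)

P ≈ 15.59 bar

P = RT/(V_m − b) − a/V_m²
RT/(V_m − b) = (0.08314)(214)/(1.093 − 0.03178) = 17.792/1.0612 = 16.766 bar
a/V_m² = 1.408/(1.093)² = 1.1786 bar
P = 16.766 − 1.1786 = 15.59 bar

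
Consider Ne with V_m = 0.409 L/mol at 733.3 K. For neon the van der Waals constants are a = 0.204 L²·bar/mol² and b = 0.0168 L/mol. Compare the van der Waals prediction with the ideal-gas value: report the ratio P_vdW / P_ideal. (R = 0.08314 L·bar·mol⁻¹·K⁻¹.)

P_vdW / P_ideal ≈ 1.035

Ideal: P_ideal = RT/V_m = (0.08314)(733.3)/0.409 = 149.062 bar
vdW: P = RT/(V_m − b) − a/V_m² = 60.9666/0.392200 − 0.204/0.167281 = 155.448 − 1.21950 = 154.229 bar
Ratio = 154.229/149.062 = 1.035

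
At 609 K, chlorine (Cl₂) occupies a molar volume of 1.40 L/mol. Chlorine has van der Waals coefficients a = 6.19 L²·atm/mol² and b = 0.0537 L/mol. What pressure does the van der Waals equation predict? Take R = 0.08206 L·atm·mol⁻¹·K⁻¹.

P = RT/(V_m − b) − a/V_m²
RT/(V_m − b) = (0.08206)(609)/(1.40 − 0.0537) = 49.975/1.3463 = 37.120 atm
a/V_m² = 6.19/(1.40)² = 3.1582 atm
P = 37.120 − 3.1582 = 33.96 atm

P ≈ 33.96 atm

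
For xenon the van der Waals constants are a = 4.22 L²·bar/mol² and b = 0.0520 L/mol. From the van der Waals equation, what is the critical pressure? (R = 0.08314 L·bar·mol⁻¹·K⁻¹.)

For a van der Waals gas, P_c = a/(27b²).
P_c = 4.22/(27×(0.0520)²) = 4.22/0.073008 = 57.80 bar

P_c ≈ 57.80 bar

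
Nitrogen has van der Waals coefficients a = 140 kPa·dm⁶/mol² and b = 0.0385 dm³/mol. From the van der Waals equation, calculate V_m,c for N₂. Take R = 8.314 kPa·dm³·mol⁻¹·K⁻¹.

For a van der Waals gas, V_m,c = 3b.
V_m,c = 3×0.0385 = 0.1155 dm³/mol

V_m,c ≈ 0.1155 dm³/mol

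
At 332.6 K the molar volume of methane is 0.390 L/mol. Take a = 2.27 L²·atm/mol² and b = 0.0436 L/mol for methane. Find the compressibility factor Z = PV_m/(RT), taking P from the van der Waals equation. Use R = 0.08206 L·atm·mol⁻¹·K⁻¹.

Z ≈ 0.9126

P = RT/(V_m − b) − a/V_m² = (0.08206)(332.6)/(0.390 − 0.0436) − 2.27/(0.390)²
  = 27.293/0.34640 − 14.924 = 78.790 − 14.924 = 63.866 atm
Z = PV_m/(RT) = (63.866)(0.390)/((0.08206)(332.6)) = 24.908/27.293 = 0.9126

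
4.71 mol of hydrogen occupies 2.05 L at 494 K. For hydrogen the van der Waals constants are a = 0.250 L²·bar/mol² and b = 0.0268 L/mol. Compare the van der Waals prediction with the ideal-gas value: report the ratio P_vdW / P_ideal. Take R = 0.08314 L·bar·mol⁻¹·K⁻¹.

Ideal: P_ideal = nRT/V = (4.71)(0.08314)(494)/2.05 = 94.3635 bar
vdW: P = nRT/(V − nb) − a n²/V² = 193.445/1.92377 − 5.54603/4.20250 = 100.555 − 1.31970 = 99.235 bar
Ratio = 99.235/94.3635 = 1.052

P_vdW / P_ideal ≈ 1.052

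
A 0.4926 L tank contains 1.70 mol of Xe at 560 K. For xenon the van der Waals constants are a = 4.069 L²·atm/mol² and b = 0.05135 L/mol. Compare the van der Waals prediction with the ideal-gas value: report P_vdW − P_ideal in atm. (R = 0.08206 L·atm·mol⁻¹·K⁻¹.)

Ideal: P_ideal = nRT/V = (1.70)(0.08206)(560)/0.4926 = 158.589 atm
vdW: P = nRT/(V − nb) − a n²/V² = 78.1211/0.405305 − 11.7594/0.242655 = 192.746 − 48.4614 = 144.285 atm
ΔP = 144.285 − 158.589 = -14.30 atm

ΔP ≈ -14.30 atm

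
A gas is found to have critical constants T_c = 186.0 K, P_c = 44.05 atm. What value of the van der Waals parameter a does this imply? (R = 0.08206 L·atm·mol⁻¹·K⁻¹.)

a ≈ 2.231 L²·atm/mol²

From T_c = 8a/(27Rb) and P_c = a/(27b²): a = 27 R² T_c²/(64 P_c).
a = 27×(0.08206)²×(186.0)²/(64×44.05) = 6290.0/2819.2 = 2.231 L²·atm/mol²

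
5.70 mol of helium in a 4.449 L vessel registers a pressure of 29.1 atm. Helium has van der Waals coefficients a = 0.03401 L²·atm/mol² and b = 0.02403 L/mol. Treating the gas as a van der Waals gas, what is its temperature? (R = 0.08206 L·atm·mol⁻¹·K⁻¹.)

T = (P + a n²/V²)(V − nb)/(nR)
P + a n²/V² = 29.1 + (0.03401)(5.70)²/(4.449)² = 29.156 atm
V − nb = 4.449 − (5.70)(0.02403) = 4.3120 L
T = (29.156)(4.3120)/((5.70)(0.08206)) = 268.8 K

T ≈ 268.8 K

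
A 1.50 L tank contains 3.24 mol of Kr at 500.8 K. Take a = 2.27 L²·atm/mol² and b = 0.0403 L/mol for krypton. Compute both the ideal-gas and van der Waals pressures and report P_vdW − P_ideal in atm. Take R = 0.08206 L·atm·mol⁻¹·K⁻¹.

ΔP ≈ -2.127 atm

Ideal: P_ideal = nRT/V = (3.24)(0.08206)(500.8)/1.50 = 88.7666 atm
vdW: P = nRT/(V − nb) − a n²/V² = 133.150/1.36943 − 23.8296/2.25000 = 97.2302 − 10.5909 = 86.6393 atm
ΔP = 86.6393 − 88.7666 = -2.127 atm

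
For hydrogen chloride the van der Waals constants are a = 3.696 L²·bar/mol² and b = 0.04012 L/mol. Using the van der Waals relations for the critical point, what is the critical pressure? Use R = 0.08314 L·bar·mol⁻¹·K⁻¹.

P_c ≈ 85.04 bar

For a van der Waals gas, P_c = a/(27b²).
P_c = 3.696/(27×(0.04012)²) = 3.696/0.043460 = 85.04 bar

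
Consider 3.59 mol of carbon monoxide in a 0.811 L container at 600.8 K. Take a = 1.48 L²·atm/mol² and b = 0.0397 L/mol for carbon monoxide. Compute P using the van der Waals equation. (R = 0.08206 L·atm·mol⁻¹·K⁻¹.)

P = nRT/(V − nb) − a n²/V²
nRT/(V − nb) = (3.59)(0.08206)(600.8)/(0.811 − 3.59×0.0397) = 176.99/0.66848 = 264.76 atm
a n²/V² = (1.48)(3.59)²/(0.811)² = 29.001 atm
P = 264.76 − 29.001 = 235.8 atm

P ≈ 235.8 atm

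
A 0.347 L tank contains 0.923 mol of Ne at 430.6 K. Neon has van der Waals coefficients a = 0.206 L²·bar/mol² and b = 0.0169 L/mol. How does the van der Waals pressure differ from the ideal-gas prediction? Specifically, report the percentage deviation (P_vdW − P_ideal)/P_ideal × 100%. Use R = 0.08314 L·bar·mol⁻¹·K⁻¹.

Ideal: P_ideal = nRT/V = (0.923)(0.08314)(430.6)/0.347 = 95.2262 bar
vdW: P = nRT/(V − nb) − a n²/V² = 33.0435/0.331401 − 0.175497/0.120409 = 99.7085 − 1.45751 = 98.2510 bar
% deviation = (98.2510 − 95.2262)/95.2262 × 100% = 3.18%

3.18 %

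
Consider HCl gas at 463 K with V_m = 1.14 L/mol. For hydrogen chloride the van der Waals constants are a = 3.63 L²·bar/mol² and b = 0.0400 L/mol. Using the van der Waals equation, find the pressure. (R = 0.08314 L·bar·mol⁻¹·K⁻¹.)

P = RT/(V_m − b) − a/V_m²
RT/(V_m − b) = (0.08314)(463)/(1.14 − 0.0400) = 38.494/1.1000 = 34.995 bar
a/V_m² = 3.63/(1.14)² = 2.7932 bar
P = 34.995 − 2.7932 = 32.20 bar

P ≈ 32.20 bar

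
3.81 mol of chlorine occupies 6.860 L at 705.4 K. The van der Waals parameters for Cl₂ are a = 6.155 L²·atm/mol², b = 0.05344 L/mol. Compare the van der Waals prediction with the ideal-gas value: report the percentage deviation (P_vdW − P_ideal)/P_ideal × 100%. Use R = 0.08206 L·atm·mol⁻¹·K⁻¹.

Ideal: P_ideal = nRT/V = (3.81)(0.08206)(705.4)/6.860 = 32.1490 atm
vdW: P = nRT/(V − nb) − a n²/V² = 220.542/6.65639 − 89.3466/47.0596 = 33.1324 − 1.89858 = 31.2338 atm
% deviation = (31.2338 − 32.1490)/32.1490 × 100% = -2.85%

-2.85 %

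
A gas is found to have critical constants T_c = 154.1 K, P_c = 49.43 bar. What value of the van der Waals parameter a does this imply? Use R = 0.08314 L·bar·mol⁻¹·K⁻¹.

From T_c = 8a/(27Rb) and P_c = a/(27b²): a = 27 R² T_c²/(64 P_c).
a = 27×(0.08314)²×(154.1)²/(64×49.43) = 4431.9/3163.5 = 1.401 L²·bar/mol²

a ≈ 1.401 L²·bar/mol²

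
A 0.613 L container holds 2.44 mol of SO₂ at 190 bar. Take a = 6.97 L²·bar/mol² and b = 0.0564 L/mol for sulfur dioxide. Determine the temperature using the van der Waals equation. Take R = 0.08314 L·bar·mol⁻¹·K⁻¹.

T = (P + a n²/V²)(V − nb)/(nR)
P + a n²/V² = 190 + (6.97)(2.44)²/(0.613)² = 300.43 bar
V − nb = 0.613 − (2.44)(0.0564) = 0.47538 L
T = (300.43)(0.47538)/((2.44)(0.08314)) = 704.0 K

T ≈ 704.0 K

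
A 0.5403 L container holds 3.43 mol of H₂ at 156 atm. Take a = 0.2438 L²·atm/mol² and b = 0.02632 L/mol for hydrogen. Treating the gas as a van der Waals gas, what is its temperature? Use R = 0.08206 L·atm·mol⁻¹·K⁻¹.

T ≈ 265.1 K

T = (P + a n²/V²)(V − nb)/(nR)
P + a n²/V² = 156 + (0.2438)(3.43)²/(0.5403)² = 165.83 atm
V − nb = 0.5403 − (3.43)(0.02632) = 0.45002 L
T = (165.83)(0.45002)/((3.43)(0.08206)) = 265.1 K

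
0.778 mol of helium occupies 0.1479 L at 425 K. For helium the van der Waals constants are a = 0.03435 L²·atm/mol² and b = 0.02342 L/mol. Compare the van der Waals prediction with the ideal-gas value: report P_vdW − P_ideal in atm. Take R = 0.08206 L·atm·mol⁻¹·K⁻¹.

Ideal: P_ideal = nRT/V = (0.778)(0.08206)(425)/0.1479 = 183.456 atm
vdW: P = nRT/(V − nb) − a n²/V² = 27.1331/0.129679 − 0.0207915/0.0218744 = 209.233 − 0.950495 = 208.283 atm
ΔP = 208.283 − 183.456 = 24.83 atm

ΔP ≈ 24.83 atm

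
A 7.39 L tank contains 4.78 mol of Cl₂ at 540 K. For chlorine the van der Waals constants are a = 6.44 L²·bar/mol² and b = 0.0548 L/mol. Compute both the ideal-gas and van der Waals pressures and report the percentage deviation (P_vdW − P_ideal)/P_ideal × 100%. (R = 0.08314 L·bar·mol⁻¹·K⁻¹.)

Ideal: P_ideal = nRT/V = (4.78)(0.08314)(540)/7.39 = 29.0394 bar
vdW: P = nRT/(V − nb) − a n²/V² = 214.601/7.12806 − 147.144/54.6121 = 30.1065 − 2.69435 = 27.4122 bar
% deviation = (27.4122 − 29.0394)/29.0394 × 100% = -5.60%

-5.60 %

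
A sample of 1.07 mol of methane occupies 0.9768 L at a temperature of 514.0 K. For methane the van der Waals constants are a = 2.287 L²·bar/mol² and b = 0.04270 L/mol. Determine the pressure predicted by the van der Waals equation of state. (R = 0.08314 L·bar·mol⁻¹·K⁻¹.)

P = nRT/(V − nb) − a n²/V²
nRT/(V − nb) = (1.07)(0.08314)(514.0)/(0.9768 − 1.07×0.04270) = 45.725/0.93111 = 49.108 bar
a n²/V² = (2.287)(1.07)²/(0.9768)² = 2.7442 bar
P = 49.108 − 2.7442 = 46.36 bar

P ≈ 46.36 bar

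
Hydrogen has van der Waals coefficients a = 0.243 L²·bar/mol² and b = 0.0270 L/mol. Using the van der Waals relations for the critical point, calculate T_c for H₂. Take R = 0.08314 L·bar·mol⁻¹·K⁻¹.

For a van der Waals gas, T_c = 8a/(27Rb).
T_c = 8×0.243/(27×0.08314×0.0270) = 1.9440/0.060609 = 32.07 K

T_c ≈ 32.07 K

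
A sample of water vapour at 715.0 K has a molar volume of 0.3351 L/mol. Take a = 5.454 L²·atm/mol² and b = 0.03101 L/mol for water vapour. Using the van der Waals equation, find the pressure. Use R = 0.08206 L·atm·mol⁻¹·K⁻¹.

P ≈ 144.4 atm

P = RT/(V_m − b) − a/V_m²
RT/(V_m − b) = (0.08206)(715.0)/(0.3351 − 0.03101) = 58.673/0.30409 = 192.95 atm
a/V_m² = 5.454/(0.3351)² = 48.570 atm
P = 192.95 − 48.570 = 144.4 atm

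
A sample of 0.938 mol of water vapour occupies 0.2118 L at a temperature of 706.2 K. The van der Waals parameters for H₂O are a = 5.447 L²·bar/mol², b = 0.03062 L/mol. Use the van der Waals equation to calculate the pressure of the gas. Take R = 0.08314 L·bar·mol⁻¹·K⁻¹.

P = nRT/(V − nb) − a n²/V²
nRT/(V − nb) = (0.938)(0.08314)(706.2)/(0.2118 − 0.938×0.03062) = 55.073/0.18308 = 300.81 bar
a n²/V² = (5.447)(0.938)²/(0.2118)² = 106.83 bar
P = 300.81 − 106.83 = 194.0 bar

P ≈ 194.0 bar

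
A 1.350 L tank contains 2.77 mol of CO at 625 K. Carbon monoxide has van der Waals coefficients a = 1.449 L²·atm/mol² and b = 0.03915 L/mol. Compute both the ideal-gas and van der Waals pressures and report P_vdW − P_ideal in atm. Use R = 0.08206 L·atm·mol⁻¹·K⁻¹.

Ideal: P_ideal = nRT/V = (2.77)(0.08206)(625)/1.350 = 105.234 atm
vdW: P = nRT/(V − nb) − a n²/V² = 142.066/1.24155 − 11.1180/1.82250 = 114.426 − 6.10041 = 108.326 atm
ΔP = 108.326 − 105.234 = 3.09 atm

ΔP ≈ 3.09 atm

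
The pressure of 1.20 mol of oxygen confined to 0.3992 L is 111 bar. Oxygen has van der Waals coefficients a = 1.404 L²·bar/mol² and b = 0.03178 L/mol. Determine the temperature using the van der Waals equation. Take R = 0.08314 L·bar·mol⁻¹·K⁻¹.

T ≈ 447.6 K

T = (P + a n²/V²)(V − nb)/(nR)
P + a n²/V² = 111 + (1.404)(1.20)²/(0.3992)² = 123.69 bar
V − nb = 0.3992 − (1.20)(0.03178) = 0.36106 L
T = (123.69)(0.36106)/((1.20)(0.08314)) = 447.6 K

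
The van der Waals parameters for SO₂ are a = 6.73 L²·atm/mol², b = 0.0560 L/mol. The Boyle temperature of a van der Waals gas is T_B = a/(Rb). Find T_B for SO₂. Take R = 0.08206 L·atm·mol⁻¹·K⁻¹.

For a van der Waals gas the second virial coefficient B₂ = b − a/(RT) vanishes at T_B = a/(Rb).
T_B = 6.73/(0.08206×0.0560) = 6.73/0.0045954 = 1465 K

T_B ≈ 1465 K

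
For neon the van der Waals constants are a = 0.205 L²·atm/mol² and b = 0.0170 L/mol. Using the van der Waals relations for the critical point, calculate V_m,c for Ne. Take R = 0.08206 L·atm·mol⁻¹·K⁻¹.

V_m,c ≈ 0.05100 L/mol

For a van der Waals gas, V_m,c = 3b.
V_m,c = 3×0.0170 = 0.05100 L/mol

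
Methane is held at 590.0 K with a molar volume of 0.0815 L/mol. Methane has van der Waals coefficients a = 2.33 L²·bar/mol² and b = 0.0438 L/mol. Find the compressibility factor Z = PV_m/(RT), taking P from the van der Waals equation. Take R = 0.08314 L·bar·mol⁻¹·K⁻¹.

P = RT/(V_m − b) − a/V_m² = (0.08314)(590.0)/(0.0815 − 0.0438) − 2.33/(0.0815)²
  = 49.053/0.037700 − 350.78 = 1301.1 − 350.78 = 950.3 bar
Z = PV_m/(RT) = (950.3)(0.0815)/((0.08314)(590.0)) = 77.449/49.053 = 1.579

Z ≈ 1.579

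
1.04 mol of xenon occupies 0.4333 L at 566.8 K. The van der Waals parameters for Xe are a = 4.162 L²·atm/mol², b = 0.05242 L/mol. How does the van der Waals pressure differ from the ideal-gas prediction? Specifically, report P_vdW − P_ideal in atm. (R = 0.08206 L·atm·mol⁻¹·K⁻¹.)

ΔP ≈ -7.91 atm

Ideal: P_ideal = nRT/V = (1.04)(0.08206)(566.8)/0.4333 = 111.636 atm
vdW: P = nRT/(V − nb) − a n²/V² = 48.3721/0.378783 − 4.50162/0.187749 = 127.704 − 23.9768 = 103.727 atm
ΔP = 103.727 − 111.636 = -7.91 atm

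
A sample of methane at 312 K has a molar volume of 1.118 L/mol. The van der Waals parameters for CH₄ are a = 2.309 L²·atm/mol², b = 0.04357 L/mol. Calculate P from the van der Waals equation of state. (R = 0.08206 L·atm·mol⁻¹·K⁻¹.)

P ≈ 21.98 atm

P = RT/(V_m − b) − a/V_m²
RT/(V_m − b) = (0.08206)(312)/(1.118 − 0.04357) = 25.603/1.0744 = 23.830 atm
a/V_m² = 2.309/(1.118)² = 1.8473 atm
P = 23.830 − 1.8473 = 21.98 atm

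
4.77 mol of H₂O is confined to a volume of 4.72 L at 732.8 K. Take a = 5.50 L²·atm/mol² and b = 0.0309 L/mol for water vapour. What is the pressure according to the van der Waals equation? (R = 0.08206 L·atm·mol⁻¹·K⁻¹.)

P ≈ 57.11 atm

P = nRT/(V − nb) − a n²/V²
nRT/(V − nb) = (4.77)(0.08206)(732.8)/(4.72 − 4.77×0.0309) = 286.84/4.5726 = 62.730 atm
a n²/V² = (5.50)(4.77)²/(4.72)² = 5.6171 atm
P = 62.730 − 5.6171 = 57.11 atm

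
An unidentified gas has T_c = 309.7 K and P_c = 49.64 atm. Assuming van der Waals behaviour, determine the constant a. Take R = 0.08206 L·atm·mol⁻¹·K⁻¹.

a ≈ 5.489 L²·atm/mol²

From T_c = 8a/(27Rb) and P_c = a/(27b²): a = 27 R² T_c²/(64 P_c).
a = 27×(0.08206)²×(309.7)²/(64×49.64) = 17439/3177.0 = 5.489 L²·atm/mol²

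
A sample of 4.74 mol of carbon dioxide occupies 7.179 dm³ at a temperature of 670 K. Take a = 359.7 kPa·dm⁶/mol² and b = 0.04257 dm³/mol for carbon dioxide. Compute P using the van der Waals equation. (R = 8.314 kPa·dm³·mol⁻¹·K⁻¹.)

P ≈ 3627 kPa

P = nRT/(V − nb) − a n²/V²
nRT/(V − nb) = (4.74)(8.314)(670)/(7.179 − 4.74×0.04257) = 26404/6.9772 = 3784.3 kPa
a n²/V² = (359.7)(4.74)²/(7.179)² = 156.81 kPa
P = 3784.3 − 156.81 = 3627 kPa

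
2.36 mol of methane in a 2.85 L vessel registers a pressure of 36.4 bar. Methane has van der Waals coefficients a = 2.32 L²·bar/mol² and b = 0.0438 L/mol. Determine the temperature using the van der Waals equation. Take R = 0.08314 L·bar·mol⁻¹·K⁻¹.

T ≈ 531.8 K

T = (P + a n²/V²)(V − nb)/(nR)
P + a n²/V² = 36.4 + (2.32)(2.36)²/(2.85)² = 37.991 bar
V − nb = 2.85 − (2.36)(0.0438) = 2.7466 L
T = (37.991)(2.7466)/((2.36)(0.08314)) = 531.8 K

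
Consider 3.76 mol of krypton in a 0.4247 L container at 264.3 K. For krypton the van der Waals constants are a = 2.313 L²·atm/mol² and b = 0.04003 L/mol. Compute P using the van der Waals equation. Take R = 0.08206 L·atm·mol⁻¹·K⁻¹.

P ≈ 116.1 atm

P = nRT/(V − nb) − a n²/V²
nRT/(V − nb) = (3.76)(0.08206)(264.3)/(0.4247 − 3.76×0.04003) = 81.549/0.27419 = 297.42 atm
a n²/V² = (2.313)(3.76)²/(0.4247)² = 181.30 atm
P = 297.42 − 181.30 = 116.1 atm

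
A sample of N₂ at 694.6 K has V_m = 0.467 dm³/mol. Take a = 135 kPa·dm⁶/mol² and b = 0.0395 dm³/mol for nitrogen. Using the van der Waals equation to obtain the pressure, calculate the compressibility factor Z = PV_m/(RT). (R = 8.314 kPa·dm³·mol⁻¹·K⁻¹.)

Z ≈ 1.042

P = RT/(V_m − b) − a/V_m² = (8.314)(694.6)/(0.467 − 0.0395) − 135/(0.467)²
  = 5774.9/0.42750 − 619.01 = 13509 − 619.01 = 12890 kPa
Z = PV_m/(RT) = (12890)(0.467)/((8.314)(694.6)) = 6019.6/5774.9 = 1.042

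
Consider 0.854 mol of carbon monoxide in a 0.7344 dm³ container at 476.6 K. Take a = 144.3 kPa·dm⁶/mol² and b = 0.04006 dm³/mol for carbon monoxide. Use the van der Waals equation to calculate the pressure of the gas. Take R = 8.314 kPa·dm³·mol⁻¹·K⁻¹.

P = nRT/(V − nb) − a n²/V²
nRT/(V − nb) = (0.854)(8.314)(476.6)/(0.7344 − 0.854×0.04006) = 3383.9/0.70019 = 4832.8 kPa
a n²/V² = (144.3)(0.854)²/(0.7344)² = 195.13 kPa
P = 4832.8 − 195.13 = 4638 kPa

P ≈ 4638 kPa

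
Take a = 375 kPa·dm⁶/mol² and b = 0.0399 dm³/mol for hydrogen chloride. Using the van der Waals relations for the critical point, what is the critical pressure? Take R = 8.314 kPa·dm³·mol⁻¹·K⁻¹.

For a van der Waals gas, P_c = a/(27b²).
P_c = 375/(27×(0.0399)²) = 375/0.042984 = 8724 kPa

P_c ≈ 8724 kPa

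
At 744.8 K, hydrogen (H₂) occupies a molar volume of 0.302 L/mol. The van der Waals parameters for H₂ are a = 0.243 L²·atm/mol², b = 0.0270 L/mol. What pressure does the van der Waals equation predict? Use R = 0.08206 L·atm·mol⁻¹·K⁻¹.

P = RT/(V_m − b) − a/V_m²
RT/(V_m − b) = (0.08206)(744.8)/(0.302 − 0.0270) = 61.118/0.27500 = 222.25 atm
a/V_m² = 0.243/(0.302)² = 2.6644 atm
P = 222.25 − 2.6644 = 219.6 atm

P ≈ 219.6 atm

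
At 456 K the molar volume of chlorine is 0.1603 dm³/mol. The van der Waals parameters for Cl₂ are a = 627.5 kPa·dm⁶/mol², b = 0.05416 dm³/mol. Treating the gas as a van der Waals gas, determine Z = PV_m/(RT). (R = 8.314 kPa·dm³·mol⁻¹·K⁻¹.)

P = RT/(V_m − b) − a/V_m² = (8.314)(456)/(0.1603 − 0.05416) − 627.5/(0.1603)²
  = 3791.2/0.10614 − 24420 = 35719 − 24420 = 11299 kPa
Z = PV_m/(RT) = (11299)(0.1603)/((8.314)(456)) = 1811.2/3791.2 = 0.4777

Z ≈ 0.4777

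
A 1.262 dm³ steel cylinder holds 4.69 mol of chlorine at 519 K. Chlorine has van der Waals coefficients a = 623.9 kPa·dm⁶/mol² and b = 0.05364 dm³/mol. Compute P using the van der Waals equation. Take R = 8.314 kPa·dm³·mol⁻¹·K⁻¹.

P ≈ 11412 kPa

P = nRT/(V − nb) − a n²/V²
nRT/(V − nb) = (4.69)(8.314)(519)/(1.262 − 4.69×0.05364) = 20237/1.0104 = 20029 kPa
a n²/V² = (623.9)(4.69)²/(1.262)² = 8616.7 kPa
P = 20029 − 8616.7 = 11412 kPa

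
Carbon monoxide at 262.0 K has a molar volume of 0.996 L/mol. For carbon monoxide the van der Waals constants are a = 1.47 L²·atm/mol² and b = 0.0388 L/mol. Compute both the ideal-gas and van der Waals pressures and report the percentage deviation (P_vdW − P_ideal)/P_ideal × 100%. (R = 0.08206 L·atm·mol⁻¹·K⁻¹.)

-2.81 %

Ideal: P_ideal = RT/V_m = (0.08206)(262.0)/0.996 = 21.5861 atm
vdW: P = RT/(V_m − b) − a/V_m² = 21.4997/0.957200 − 1.47/0.992016 = 22.4610 − 1.48183 = 20.9792 atm
% deviation = (20.9792 − 21.5861)/21.5861 × 100% = -2.81%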